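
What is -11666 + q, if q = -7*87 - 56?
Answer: -12331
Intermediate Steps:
q = -665 (q = -609 - 56 = -665)
-11666 + q = -11666 - 665 = -12331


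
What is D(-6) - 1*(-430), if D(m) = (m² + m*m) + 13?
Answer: 515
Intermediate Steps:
D(m) = 13 + 2*m² (D(m) = (m² + m²) + 13 = 2*m² + 13 = 13 + 2*m²)
D(-6) - 1*(-430) = (13 + 2*(-6)²) - 1*(-430) = (13 + 2*36) + 430 = (13 + 72) + 430 = 85 + 430 = 515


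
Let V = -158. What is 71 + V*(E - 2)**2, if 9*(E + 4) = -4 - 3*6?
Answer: -906857/81 ≈ -11196.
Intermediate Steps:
E = -58/9 (E = -4 + (-4 - 3*6)/9 = -4 + (-4 - 18)/9 = -4 + (1/9)*(-22) = -4 - 22/9 = -58/9 ≈ -6.4444)
71 + V*(E - 2)**2 = 71 - 158*(-58/9 - 2)**2 = 71 - 158*(-76/9)**2 = 71 - 158*5776/81 = 71 - 912608/81 = -906857/81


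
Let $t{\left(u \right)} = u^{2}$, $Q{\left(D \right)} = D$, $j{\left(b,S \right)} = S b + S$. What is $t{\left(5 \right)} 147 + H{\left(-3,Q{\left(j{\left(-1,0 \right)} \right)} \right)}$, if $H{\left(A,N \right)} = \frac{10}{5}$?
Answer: $3677$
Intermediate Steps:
$j{\left(b,S \right)} = S + S b$
$H{\left(A,N \right)} = 2$ ($H{\left(A,N \right)} = 10 \cdot \frac{1}{5} = 2$)
$t{\left(5 \right)} 147 + H{\left(-3,Q{\left(j{\left(-1,0 \right)} \right)} \right)} = 5^{2} \cdot 147 + 2 = 25 \cdot 147 + 2 = 3675 + 2 = 3677$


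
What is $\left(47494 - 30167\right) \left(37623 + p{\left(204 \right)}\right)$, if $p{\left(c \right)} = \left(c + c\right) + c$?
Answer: $662497845$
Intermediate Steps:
$p{\left(c \right)} = 3 c$ ($p{\left(c \right)} = 2 c + c = 3 c$)
$\left(47494 - 30167\right) \left(37623 + p{\left(204 \right)}\right) = \left(47494 - 30167\right) \left(37623 + 3 \cdot 204\right) = 17327 \left(37623 + 612\right) = 17327 \cdot 38235 = 662497845$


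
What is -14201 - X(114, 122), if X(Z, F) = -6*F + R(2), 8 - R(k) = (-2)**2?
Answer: -13473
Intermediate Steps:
R(k) = 4 (R(k) = 8 - 1*(-2)**2 = 8 - 1*4 = 8 - 4 = 4)
X(Z, F) = 4 - 6*F (X(Z, F) = -6*F + 4 = 4 - 6*F)
-14201 - X(114, 122) = -14201 - (4 - 6*122) = -14201 - (4 - 732) = -14201 - 1*(-728) = -14201 + 728 = -13473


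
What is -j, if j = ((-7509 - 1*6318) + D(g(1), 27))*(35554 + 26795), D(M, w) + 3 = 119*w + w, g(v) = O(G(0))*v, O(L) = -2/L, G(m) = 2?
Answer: 660275910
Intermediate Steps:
g(v) = -v (g(v) = (-2/2)*v = (-2*½)*v = -v)
D(M, w) = -3 + 120*w (D(M, w) = -3 + (119*w + w) = -3 + 120*w)
j = -660275910 (j = ((-7509 - 1*6318) + (-3 + 120*27))*(35554 + 26795) = ((-7509 - 6318) + (-3 + 3240))*62349 = (-13827 + 3237)*62349 = -10590*62349 = -660275910)
-j = -1*(-660275910) = 660275910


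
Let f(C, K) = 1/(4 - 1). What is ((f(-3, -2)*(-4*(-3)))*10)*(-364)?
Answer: -14560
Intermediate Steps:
f(C, K) = 1/3
((f(-3, -2)*(-4*(-3)))*10)*(-364) = (((-4*(-3))/3)*10)*(-364) = (((1/3)*12)*10)*(-364) = (4*10)*(-364) = 40*(-364) = -14560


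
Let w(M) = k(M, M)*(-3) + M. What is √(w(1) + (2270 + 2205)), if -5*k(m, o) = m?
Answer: 3*√12435/5 ≈ 66.907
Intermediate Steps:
k(m, o) = -m/5
w(M) = 8*M/5 (w(M) = -M/5*(-3) + M = 3*M/5 + M = 8*M/5)
√(w(1) + (2270 + 2205)) = √((8/5)*1 + (2270 + 2205)) = √(8/5 + 4475) = √(22383/5) = 3*√12435/5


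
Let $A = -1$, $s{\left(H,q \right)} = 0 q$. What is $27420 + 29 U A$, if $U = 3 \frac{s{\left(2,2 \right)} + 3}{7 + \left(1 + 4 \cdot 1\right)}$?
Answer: $\frac{109593}{4} \approx 27398.0$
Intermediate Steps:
$s{\left(H,q \right)} = 0$
$U = \frac{3}{4}$ ($U = 3 \frac{0 + 3}{7 + \left(1 + 4 \cdot 1\right)} = 3 \frac{3}{7 + \left(1 + 4\right)} = 3 \frac{3}{7 + 5} = 3 \cdot \frac{3}{12} = 3 \cdot 3 \cdot \frac{1}{12} = 3 \cdot \frac{1}{4} = \frac{3}{4} \approx 0.75$)
$27420 + 29 U A = 27420 + 29 \cdot \frac{3}{4} \left(-1\right) = 27420 + \frac{87}{4} \left(-1\right) = 27420 - \frac{87}{4} = \frac{109593}{4}$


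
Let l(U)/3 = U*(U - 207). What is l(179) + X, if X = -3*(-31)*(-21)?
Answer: -16989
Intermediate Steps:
l(U) = 3*U*(-207 + U) (l(U) = 3*(U*(U - 207)) = 3*(U*(-207 + U)) = 3*U*(-207 + U))
X = -1953 (X = 93*(-21) = -1953)
l(179) + X = 3*179*(-207 + 179) - 1953 = 3*179*(-28) - 1953 = -15036 - 1953 = -16989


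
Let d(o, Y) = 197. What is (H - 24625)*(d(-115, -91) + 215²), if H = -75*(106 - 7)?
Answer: -1487825100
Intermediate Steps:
H = -7425 (H = -75*99 = -7425)
(H - 24625)*(d(-115, -91) + 215²) = (-7425 - 24625)*(197 + 215²) = -32050*(197 + 46225) = -32050*46422 = -1487825100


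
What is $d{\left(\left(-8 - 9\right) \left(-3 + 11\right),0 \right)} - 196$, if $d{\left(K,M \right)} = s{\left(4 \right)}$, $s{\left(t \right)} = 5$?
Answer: $-191$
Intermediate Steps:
$d{\left(K,M \right)} = 5$
$d{\left(\left(-8 - 9\right) \left(-3 + 11\right),0 \right)} - 196 = 5 - 196 = -191$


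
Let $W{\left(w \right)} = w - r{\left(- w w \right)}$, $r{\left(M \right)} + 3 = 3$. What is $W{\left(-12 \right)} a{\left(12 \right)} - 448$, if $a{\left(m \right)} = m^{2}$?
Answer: $-2176$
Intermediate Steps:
$r{\left(M \right)} = 0$ ($r{\left(M \right)} = -3 + 3 = 0$)
$W{\left(w \right)} = w$ ($W{\left(w \right)} = w - 0 = w + 0 = w$)
$W{\left(-12 \right)} a{\left(12 \right)} - 448 = - 12 \cdot 12^{2} - 448 = \left(-12\right) 144 - 448 = -1728 - 448 = -2176$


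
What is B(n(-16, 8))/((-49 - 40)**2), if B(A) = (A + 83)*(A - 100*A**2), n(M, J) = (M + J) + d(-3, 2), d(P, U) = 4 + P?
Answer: -372932/7921 ≈ -47.081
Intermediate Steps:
n(M, J) = 1 + J + M (n(M, J) = (M + J) + (4 - 3) = (J + M) + 1 = 1 + J + M)
B(A) = (83 + A)*(A - 100*A**2)
B(n(-16, 8))/((-49 - 40)**2) = ((1 + 8 - 16)*(83 - 8299*(1 + 8 - 16) - 100*(1 + 8 - 16)**2))/((-49 - 40)**2) = (-7*(83 - 8299*(-7) - 100*(-7)**2))/((-89)**2) = -7*(83 + 58093 - 100*49)/7921 = -7*(83 + 58093 - 4900)*(1/7921) = -7*53276*(1/7921) = -372932*1/7921 = -372932/7921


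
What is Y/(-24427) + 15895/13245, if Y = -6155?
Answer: 93958028/64707123 ≈ 1.4521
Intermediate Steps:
Y/(-24427) + 15895/13245 = -6155/(-24427) + 15895/13245 = -6155*(-1/24427) + 15895*(1/13245) = 6155/24427 + 3179/2649 = 93958028/64707123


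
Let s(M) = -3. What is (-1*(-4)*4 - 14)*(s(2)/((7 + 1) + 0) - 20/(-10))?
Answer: 13/4 ≈ 3.2500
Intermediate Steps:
(-1*(-4)*4 - 14)*(s(2)/((7 + 1) + 0) - 20/(-10)) = (-1*(-4)*4 - 14)*(-3/((7 + 1) + 0) - 20/(-10)) = (4*4 - 14)*(-3/(8 + 0) - 20*(-1/10)) = (16 - 14)*(-3/8 + 2) = 2*(-3*1/8 + 2) = 2*(-3/8 + 2) = 2*(13/8) = 13/4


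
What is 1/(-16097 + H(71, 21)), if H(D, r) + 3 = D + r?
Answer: -1/16008 ≈ -6.2469e-5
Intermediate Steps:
H(D, r) = -3 + D + r (H(D, r) = -3 + (D + r) = -3 + D + r)
1/(-16097 + H(71, 21)) = 1/(-16097 + (-3 + 71 + 21)) = 1/(-16097 + 89) = 1/(-16008) = -1/16008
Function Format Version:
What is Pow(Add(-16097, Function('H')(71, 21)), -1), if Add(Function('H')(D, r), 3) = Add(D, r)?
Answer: Rational(-1, 16008) ≈ -6.2469e-5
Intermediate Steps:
Function('H')(D, r) = Add(-3, D, r) (Function('H')(D, r) = Add(-3, Add(D, r)) = Add(-3, D, r))
Pow(Add(-16097, Function('H')(71, 21)), -1) = Pow(Add(-16097, Add(-3, 71, 21)), -1) = Pow(Add(-16097, 89), -1) = Pow(-16008, -1) = Rational(-1, 16008)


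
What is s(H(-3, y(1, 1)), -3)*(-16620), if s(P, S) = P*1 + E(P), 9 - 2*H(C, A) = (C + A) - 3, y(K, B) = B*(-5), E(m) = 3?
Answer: -216060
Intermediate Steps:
y(K, B) = -5*B
H(C, A) = 6 - A/2 - C/2 (H(C, A) = 9/2 - ((C + A) - 3)/2 = 9/2 - ((A + C) - 3)/2 = 9/2 - (-3 + A + C)/2 = 9/2 + (3/2 - A/2 - C/2) = 6 - A/2 - C/2)
s(P, S) = 3 + P (s(P, S) = P*1 + 3 = P + 3 = 3 + P)
s(H(-3, y(1, 1)), -3)*(-16620) = (3 + (6 - (-5)/2 - ½*(-3)))*(-16620) = (3 + (6 - ½*(-5) + 3/2))*(-16620) = (3 + (6 + 5/2 + 3/2))*(-16620) = (3 + 10)*(-16620) = 13*(-16620) = -216060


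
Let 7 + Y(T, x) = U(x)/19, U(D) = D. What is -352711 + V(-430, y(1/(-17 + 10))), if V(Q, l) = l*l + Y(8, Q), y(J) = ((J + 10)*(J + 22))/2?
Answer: -62249144757/182476 ≈ -3.4114e+5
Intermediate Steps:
y(J) = (10 + J)*(22 + J)/2 (y(J) = ((10 + J)*(22 + J))*(½) = (10 + J)*(22 + J)/2)
Y(T, x) = -7 + x/19
V(Q, l) = -7 + l² + Q/19 (V(Q, l) = l*l + (-7 + Q/19) = l² + (-7 + Q/19) = -7 + l² + Q/19)
-352711 + V(-430, y(1/(-17 + 10))) = -352711 + (-7 + (110 + (1/(-17 + 10))²/2 + 16/(-17 + 10))² + (1/19)*(-430)) = -352711 + (-7 + (110 + (1/(-7))²/2 + 16/(-7))² - 430/19) = -352711 + (-7 + (110 + (-⅐)²/2 + 16*(-⅐))² - 430/19) = -352711 + (-7 + (110 + (½)*(1/49) - 16/7)² - 430/19) = -352711 + (-7 + (110 + 1/98 - 16/7)² - 430/19) = -352711 + (-7 + (10557/98)² - 430/19) = -352711 + (-7 + 111450249/9604 - 430/19) = -352711 + 2112147679/182476 = -62249144757/182476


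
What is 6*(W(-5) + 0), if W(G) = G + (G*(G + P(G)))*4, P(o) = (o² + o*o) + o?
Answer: -4830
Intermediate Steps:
P(o) = o + 2*o² (P(o) = (o² + o²) + o = 2*o² + o = o + 2*o²)
W(G) = G + 4*G*(G + G*(1 + 2*G)) (W(G) = G + (G*(G + G*(1 + 2*G)))*4 = G + 4*G*(G + G*(1 + 2*G)))
6*(W(-5) + 0) = 6*(-5*(1 + 8*(-5) + 8*(-5)²) + 0) = 6*(-5*(1 - 40 + 8*25) + 0) = 6*(-5*(1 - 40 + 200) + 0) = 6*(-5*161 + 0) = 6*(-805 + 0) = 6*(-805) = -4830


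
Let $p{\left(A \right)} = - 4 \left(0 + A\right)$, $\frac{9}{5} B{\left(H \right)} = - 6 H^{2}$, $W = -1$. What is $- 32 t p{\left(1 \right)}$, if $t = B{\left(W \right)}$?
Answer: $- \frac{1280}{3} \approx -426.67$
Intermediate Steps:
$B{\left(H \right)} = - \frac{10 H^{2}}{3}$ ($B{\left(H \right)} = \frac{5 \left(- 6 H^{2}\right)}{9} = - \frac{10 H^{2}}{3}$)
$p{\left(A \right)} = - 4 A$
$t = - \frac{10}{3}$ ($t = - \frac{10 \left(-1\right)^{2}}{3} = \left(- \frac{10}{3}\right) 1 = - \frac{10}{3} \approx -3.3333$)
$- 32 t p{\left(1 \right)} = \left(-32\right) \left(- \frac{10}{3}\right) \left(\left(-4\right) 1\right) = \frac{320}{3} \left(-4\right) = - \frac{1280}{3}$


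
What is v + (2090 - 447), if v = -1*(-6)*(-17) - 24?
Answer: 1517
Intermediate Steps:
v = -126 (v = 6*(-17) - 24 = -102 - 24 = -126)
v + (2090 - 447) = -126 + (2090 - 447) = -126 + 1643 = 1517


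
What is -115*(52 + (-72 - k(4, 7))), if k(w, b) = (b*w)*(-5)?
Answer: -13800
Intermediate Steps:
k(w, b) = -5*b*w
-115*(52 + (-72 - k(4, 7))) = -115*(52 + (-72 - (-5)*7*4)) = -115*(52 + (-72 - 1*(-140))) = -115*(52 + (-72 + 140)) = -115*(52 + 68) = -115*120 = -13800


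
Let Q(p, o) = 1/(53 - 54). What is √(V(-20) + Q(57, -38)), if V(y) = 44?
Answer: √43 ≈ 6.5574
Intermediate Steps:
Q(p, o) = -1 (Q(p, o) = 1/(-1) = -1)
√(V(-20) + Q(57, -38)) = √(44 - 1) = √43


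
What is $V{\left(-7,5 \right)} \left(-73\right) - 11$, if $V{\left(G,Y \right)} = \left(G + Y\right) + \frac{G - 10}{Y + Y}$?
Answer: $\frac{2591}{10} \approx 259.1$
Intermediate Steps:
$V{\left(G,Y \right)} = G + Y + \frac{-10 + G}{2 Y}$ ($V{\left(G,Y \right)} = \left(G + Y\right) + \frac{-10 + G}{2 Y} = G + Y + \frac{-10 + G}{2 Y}$)
$V{\left(-7,5 \right)} \left(-73\right) - 11 = \frac{-5 + \frac{1}{2} \left(-7\right) + 5 \left(-7 + 5\right)}{5} \left(-73\right) - 11 = \frac{-5 - \frac{7}{2} + 5 \left(-2\right)}{5} \left(-73\right) - 11 = \frac{-5 - \frac{7}{2} - 10}{5} \left(-73\right) - 11 = \frac{1}{5} \left(- \frac{37}{2}\right) \left(-73\right) - 11 = \left(- \frac{37}{10}\right) \left(-73\right) - 11 = \frac{2701}{10} - 11 = \frac{2591}{10}$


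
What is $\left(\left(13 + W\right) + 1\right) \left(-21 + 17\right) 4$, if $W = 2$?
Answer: $-256$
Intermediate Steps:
$\left(\left(13 + W\right) + 1\right) \left(-21 + 17\right) 4 = \left(\left(13 + 2\right) + 1\right) \left(-21 + 17\right) 4 = \left(15 + 1\right) \left(\left(-4\right) 4\right) = 16 \left(-16\right) = -256$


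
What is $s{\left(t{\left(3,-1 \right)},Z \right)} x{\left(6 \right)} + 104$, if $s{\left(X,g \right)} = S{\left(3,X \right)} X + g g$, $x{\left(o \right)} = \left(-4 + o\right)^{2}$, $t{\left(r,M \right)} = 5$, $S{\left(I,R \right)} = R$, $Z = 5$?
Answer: $304$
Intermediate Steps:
$s{\left(X,g \right)} = X^{2} + g^{2}$ ($s{\left(X,g \right)} = X X + g g = X^{2} + g^{2}$)
$s{\left(t{\left(3,-1 \right)},Z \right)} x{\left(6 \right)} + 104 = \left(5^{2} + 5^{2}\right) \left(-4 + 6\right)^{2} + 104 = \left(25 + 25\right) 2^{2} + 104 = 50 \cdot 4 + 104 = 200 + 104 = 304$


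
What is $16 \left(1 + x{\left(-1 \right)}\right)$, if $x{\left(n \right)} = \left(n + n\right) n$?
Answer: $48$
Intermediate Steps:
$x{\left(n \right)} = 2 n^{2}$ ($x{\left(n \right)} = 2 n n = 2 n^{2}$)
$16 \left(1 + x{\left(-1 \right)}\right) = 16 \left(1 + 2 \left(-1\right)^{2}\right) = 16 \left(1 + 2 \cdot 1\right) = 16 \left(1 + 2\right) = 16 \cdot 3 = 48$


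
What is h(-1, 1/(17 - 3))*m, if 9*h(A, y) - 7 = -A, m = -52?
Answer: -416/9 ≈ -46.222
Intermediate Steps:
h(A, y) = 7/9 - A/9 (h(A, y) = 7/9 + (-A)/9 = 7/9 - A/9)
h(-1, 1/(17 - 3))*m = (7/9 - ⅑*(-1))*(-52) = (7/9 + ⅑)*(-52) = (8/9)*(-52) = -416/9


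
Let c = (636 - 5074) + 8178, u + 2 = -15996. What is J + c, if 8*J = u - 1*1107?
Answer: 12815/8 ≈ 1601.9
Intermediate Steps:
u = -15998 (u = -2 - 15996 = -15998)
c = 3740 (c = -4438 + 8178 = 3740)
J = -17105/8 (J = (-15998 - 1*1107)/8 = (-15998 - 1107)/8 = (⅛)*(-17105) = -17105/8 ≈ -2138.1)
J + c = -17105/8 + 3740 = 12815/8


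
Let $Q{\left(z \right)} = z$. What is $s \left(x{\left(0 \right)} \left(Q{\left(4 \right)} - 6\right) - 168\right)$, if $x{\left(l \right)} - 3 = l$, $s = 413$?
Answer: $-71862$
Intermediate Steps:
$x{\left(l \right)} = 3 + l$
$s \left(x{\left(0 \right)} \left(Q{\left(4 \right)} - 6\right) - 168\right) = 413 \left(\left(3 + 0\right) \left(4 - 6\right) - 168\right) = 413 \left(3 \left(-2\right) - 168\right) = 413 \left(-6 - 168\right) = 413 \left(-174\right) = -71862$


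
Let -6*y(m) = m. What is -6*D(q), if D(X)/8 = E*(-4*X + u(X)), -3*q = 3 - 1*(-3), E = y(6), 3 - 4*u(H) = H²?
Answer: 372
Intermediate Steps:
u(H) = ¾ - H²/4
y(m) = -m/6
E = -1 (E = -⅙*6 = -1)
q = -2 (q = -(3 - 1*(-3))/3 = -(3 + 3)/3 = -⅓*6 = -2)
D(X) = -6 + 2*X² + 32*X (D(X) = 8*(-(-4*X + (¾ - X²/4))) = 8*(-(¾ - 4*X - X²/4)) = 8*(-¾ + 4*X + X²/4) = -6 + 2*X² + 32*X)
-6*D(q) = -6*(-6 + 2*(-2)² + 32*(-2)) = -6*(-6 + 2*4 - 64) = -6*(-6 + 8 - 64) = -6*(-62) = 372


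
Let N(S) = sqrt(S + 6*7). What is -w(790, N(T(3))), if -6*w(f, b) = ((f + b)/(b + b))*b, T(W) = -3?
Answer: 395/6 + sqrt(39)/12 ≈ 66.354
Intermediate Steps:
N(S) = sqrt(42 + S) (N(S) = sqrt(S + 42) = sqrt(42 + S))
w(f, b) = -b/12 - f/12 (w(f, b) = -(f + b)/(b + b)*b/6 = -(b + f)/((2*b))*b/6 = -(b + f)*(1/(2*b))*b/6 = -(b + f)/(2*b)*b/6 = -(b/2 + f/2)/6 = -b/12 - f/12)
-w(790, N(T(3))) = -(-sqrt(42 - 3)/12 - 1/12*790) = -(-sqrt(39)/12 - 395/6) = -(-395/6 - sqrt(39)/12) = 395/6 + sqrt(39)/12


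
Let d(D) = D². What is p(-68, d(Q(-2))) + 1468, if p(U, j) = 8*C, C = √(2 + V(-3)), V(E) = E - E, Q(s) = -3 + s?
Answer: 1468 + 8*√2 ≈ 1479.3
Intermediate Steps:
V(E) = 0
C = √2 (C = √(2 + 0) = √2 ≈ 1.4142)
p(U, j) = 8*√2
p(-68, d(Q(-2))) + 1468 = 8*√2 + 1468 = 1468 + 8*√2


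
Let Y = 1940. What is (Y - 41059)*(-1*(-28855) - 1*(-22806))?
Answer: -2020926659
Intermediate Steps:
(Y - 41059)*(-1*(-28855) - 1*(-22806)) = (1940 - 41059)*(-1*(-28855) - 1*(-22806)) = -39119*(28855 + 22806) = -39119*51661 = -2020926659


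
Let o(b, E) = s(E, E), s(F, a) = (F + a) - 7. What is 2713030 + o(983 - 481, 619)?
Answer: 2714261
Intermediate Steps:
s(F, a) = -7 + F + a
o(b, E) = -7 + 2*E (o(b, E) = -7 + E + E = -7 + 2*E)
2713030 + o(983 - 481, 619) = 2713030 + (-7 + 2*619) = 2713030 + (-7 + 1238) = 2713030 + 1231 = 2714261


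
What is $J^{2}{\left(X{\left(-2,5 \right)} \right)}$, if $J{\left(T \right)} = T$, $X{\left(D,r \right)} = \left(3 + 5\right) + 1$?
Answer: $81$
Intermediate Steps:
$X{\left(D,r \right)} = 9$ ($X{\left(D,r \right)} = 8 + 1 = 9$)
$J^{2}{\left(X{\left(-2,5 \right)} \right)} = 9^{2} = 81$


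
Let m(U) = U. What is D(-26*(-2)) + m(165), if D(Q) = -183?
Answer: -18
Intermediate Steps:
D(-26*(-2)) + m(165) = -183 + 165 = -18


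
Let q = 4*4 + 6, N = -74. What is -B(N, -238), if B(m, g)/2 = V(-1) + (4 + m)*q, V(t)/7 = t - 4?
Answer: 3150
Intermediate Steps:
V(t) = -28 + 7*t (V(t) = 7*(t - 4) = 7*(-4 + t) = -28 + 7*t)
q = 22 (q = 16 + 6 = 22)
B(m, g) = 106 + 44*m (B(m, g) = 2*((-28 + 7*(-1)) + (4 + m)*22) = 2*((-28 - 7) + (88 + 22*m)) = 2*(-35 + (88 + 22*m)) = 2*(53 + 22*m) = 106 + 44*m)
-B(N, -238) = -(106 + 44*(-74)) = -(106 - 3256) = -1*(-3150) = 3150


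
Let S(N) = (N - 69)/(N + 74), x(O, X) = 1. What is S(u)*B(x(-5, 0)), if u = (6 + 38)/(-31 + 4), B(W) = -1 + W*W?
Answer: 0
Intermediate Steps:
B(W) = -1 + W**2
u = -44/27 (u = 44/(-27) = 44*(-1/27) = -44/27 ≈ -1.6296)
S(N) = (-69 + N)/(74 + N)
S(u)*B(x(-5, 0)) = ((-69 - 44/27)/(74 - 44/27))*(-1 + 1**2) = (-1907/27/(1954/27))*(-1 + 1) = ((27/1954)*(-1907/27))*0 = -1907/1954*0 = 0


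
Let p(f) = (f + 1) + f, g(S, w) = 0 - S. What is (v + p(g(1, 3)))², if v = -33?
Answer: 1156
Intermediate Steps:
g(S, w) = -S
p(f) = 1 + 2*f (p(f) = (1 + f) + f = 1 + 2*f)
(v + p(g(1, 3)))² = (-33 + (1 + 2*(-1*1)))² = (-33 + (1 + 2*(-1)))² = (-33 + (1 - 2))² = (-33 - 1)² = (-34)² = 1156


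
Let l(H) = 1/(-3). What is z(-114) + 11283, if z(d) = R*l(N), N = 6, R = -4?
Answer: 33853/3 ≈ 11284.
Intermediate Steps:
l(H) = -⅓
z(d) = 4/3 (z(d) = -4*(-⅓) = 4/3)
z(-114) + 11283 = 4/3 + 11283 = 33853/3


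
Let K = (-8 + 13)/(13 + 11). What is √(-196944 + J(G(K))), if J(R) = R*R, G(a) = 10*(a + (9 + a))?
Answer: I*√6770759/6 ≈ 433.68*I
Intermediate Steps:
K = 5/24 ≈ 0.20833
G(a) = 90 + 20*a (G(a) = 10*(9 + 2*a) = 90 + 20*a)
J(R) = R²
√(-196944 + J(G(K))) = √(-196944 + (90 + 20*(5/24))²) = √(-196944 + (90 + 25/6)²) = √(-196944 + (565/6)²) = √(-196944 + 319225/36) = √(-6770759/36) = I*√6770759/6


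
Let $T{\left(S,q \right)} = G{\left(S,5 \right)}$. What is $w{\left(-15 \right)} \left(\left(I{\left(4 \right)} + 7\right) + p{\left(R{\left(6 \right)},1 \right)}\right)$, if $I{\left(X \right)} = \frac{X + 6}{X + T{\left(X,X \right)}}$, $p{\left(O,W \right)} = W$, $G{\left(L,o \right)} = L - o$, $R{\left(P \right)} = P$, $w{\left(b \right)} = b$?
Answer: $-170$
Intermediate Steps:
$T{\left(S,q \right)} = -5 + S$ ($T{\left(S,q \right)} = S - 5 = -5 + S$)
$I{\left(X \right)} = \frac{6 + X}{-5 + 2 X}$ ($I{\left(X \right)} = \frac{X + 6}{X + \left(-5 + X\right)} = \frac{6 + X}{-5 + 2 X}$)
$w{\left(-15 \right)} \left(\left(I{\left(4 \right)} + 7\right) + p{\left(R{\left(6 \right)},1 \right)}\right) = - 15 \left(\left(\frac{6 + 4}{-5 + 2 \cdot 4} + 7\right) + 1\right) = - 15 \left(\left(\frac{1}{-5 + 8} \cdot 10 + 7\right) + 1\right) = - 15 \left(\left(\frac{1}{3} \cdot 10 + 7\right) + 1\right) = - 15 \left(\left(\frac{10}{3} + 7\right) + 1\right) = - 15 \left(\frac{31}{3} + 1\right) = \left(-15\right) \frac{34}{3} = -170$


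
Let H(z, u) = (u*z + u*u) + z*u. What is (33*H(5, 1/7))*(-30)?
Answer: -70290/49 ≈ -1434.5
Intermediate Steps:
H(z, u) = u² + 2*u*z (H(z, u) = (u*z + u²) + u*z = (u² + u*z) + u*z = u² + 2*u*z)
(33*H(5, 1/7))*(-30) = (33*((1/7 + 2*5)/7))*(-30) = (33*((⅐ + 10)/7))*(-30) = (33*((⅐)*(71/7)))*(-30) = (33*(71/49))*(-30) = (2343/49)*(-30) = -70290/49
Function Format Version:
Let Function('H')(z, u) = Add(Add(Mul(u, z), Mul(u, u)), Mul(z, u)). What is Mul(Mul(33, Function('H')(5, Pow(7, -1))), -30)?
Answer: Rational(-70290, 49) ≈ -1434.5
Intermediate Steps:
Function('H')(z, u) = Add(Pow(u, 2), Mul(2, u, z)) (Function('H')(z, u) = Add(Add(Mul(u, z), Pow(u, 2)), Mul(u, z)) = Add(Add(Pow(u, 2), Mul(u, z)), Mul(u, z)) = Add(Pow(u, 2), Mul(2, u, z)))
Mul(Mul(33, Function('H')(5, Pow(7, -1))), -30) = Mul(Mul(33, Mul(Pow(7, -1), Add(Pow(7, -1), Mul(2, 5)))), -30) = Mul(Mul(33, Mul(Rational(1, 7), Add(Rational(1, 7), 10))), -30) = Mul(Mul(33, Mul(Rational(1, 7), Rational(71, 7))), -30) = Mul(Mul(33, Rational(71, 49)), -30) = Mul(Rational(2343, 49), -30) = Rational(-70290, 49)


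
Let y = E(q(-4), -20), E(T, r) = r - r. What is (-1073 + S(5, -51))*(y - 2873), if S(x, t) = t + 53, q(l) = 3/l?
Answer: 3076983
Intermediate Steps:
S(x, t) = 53 + t
E(T, r) = 0
y = 0
(-1073 + S(5, -51))*(y - 2873) = (-1073 + (53 - 51))*(0 - 2873) = (-1073 + 2)*(-2873) = -1071*(-2873) = 3076983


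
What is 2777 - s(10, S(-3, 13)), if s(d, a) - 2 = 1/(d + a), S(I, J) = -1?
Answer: 24974/9 ≈ 2774.9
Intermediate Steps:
s(d, a) = 2 + 1/(a + d) (s(d, a) = 2 + 1/(d + a) = 2 + 1/(a + d))
2777 - s(10, S(-3, 13)) = 2777 - (1 + 2*(-1) + 2*10)/(-1 + 10) = 2777 - (1 - 2 + 20)/9 = 2777 - 19/9 = 24974/9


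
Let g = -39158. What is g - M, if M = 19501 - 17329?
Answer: -41330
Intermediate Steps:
M = 2172
g - M = -39158 - 1*2172 = -39158 - 2172 = -41330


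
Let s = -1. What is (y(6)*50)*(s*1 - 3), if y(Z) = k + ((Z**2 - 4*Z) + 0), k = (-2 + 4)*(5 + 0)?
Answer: -4400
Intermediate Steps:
k = 10 (k = 2*5 = 10)
y(Z) = 10 + Z**2 - 4*Z (y(Z) = 10 + ((Z**2 - 4*Z) + 0) = 10 + (Z**2 - 4*Z) = 10 + Z**2 - 4*Z)
(y(6)*50)*(s*1 - 3) = ((10 + 6**2 - 4*6)*50)*(-1*1 - 3) = ((10 + 36 - 24)*50)*(-1 - 3) = (22*50)*(-4) = 1100*(-4) = -4400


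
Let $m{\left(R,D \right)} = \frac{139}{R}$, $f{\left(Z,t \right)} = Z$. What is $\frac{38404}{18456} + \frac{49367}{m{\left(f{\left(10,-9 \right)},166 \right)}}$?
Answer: $\frac{2279127919}{641346} \approx 3553.7$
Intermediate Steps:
$\frac{38404}{18456} + \frac{49367}{m{\left(f{\left(10,-9 \right)},166 \right)}} = \frac{38404}{18456} + \frac{49367}{139 \cdot \frac{1}{10}} = 38404 \cdot \frac{1}{18456} + \frac{49367}{139 \cdot \frac{1}{10}} = \frac{9601}{4614} + \frac{49367}{\frac{139}{10}} = \frac{9601}{4614} + 49367 \cdot \frac{10}{139} = \frac{9601}{4614} + \frac{493670}{139} = \frac{2279127919}{641346}$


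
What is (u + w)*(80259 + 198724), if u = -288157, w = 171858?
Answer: -32445443917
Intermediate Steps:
(u + w)*(80259 + 198724) = (-288157 + 171858)*(80259 + 198724) = -116299*278983 = -32445443917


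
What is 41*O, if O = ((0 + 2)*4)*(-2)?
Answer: -656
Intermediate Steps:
O = -16 (O = (2*4)*(-2) = 8*(-2) = -16)
41*O = 41*(-16) = -656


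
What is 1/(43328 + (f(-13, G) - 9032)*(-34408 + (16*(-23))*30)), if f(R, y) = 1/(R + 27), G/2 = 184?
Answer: 7/2873684924 ≈ 2.4359e-9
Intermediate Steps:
G = 368 (G = 2*184 = 368)
f(R, y) = 1/(27 + R)
1/(43328 + (f(-13, G) - 9032)*(-34408 + (16*(-23))*30)) = 1/(43328 + (1/(27 - 13) - 9032)*(-34408 + (16*(-23))*30)) = 1/(43328 + (1/14 - 9032)*(-34408 - 368*30)) = 1/(43328 + (1/14 - 9032)*(-34408 - 11040)) = 1/(43328 - 126447/14*(-45448)) = 1/(43328 + 2873381628/7) = 1/(2873684924/7) = 7/2873684924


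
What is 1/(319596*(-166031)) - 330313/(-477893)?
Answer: 17527347016610095/25358361457276068 ≈ 0.69119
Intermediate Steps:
1/(319596*(-166031)) - 330313/(-477893) = (1/319596)*(-1/166031) - 330313*(-1/477893) = -1/53062843476 + 330313/477893 = 17527347016610095/25358361457276068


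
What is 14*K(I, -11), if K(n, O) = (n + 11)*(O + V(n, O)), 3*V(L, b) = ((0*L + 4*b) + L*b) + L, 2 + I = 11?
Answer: -46760/3 ≈ -15587.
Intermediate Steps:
I = 9 (I = -2 + 11 = 9)
V(L, b) = L/3 + 4*b/3 + L*b/3 (V(L, b) = (((0*L + 4*b) + L*b) + L)/3 = (((0 + 4*b) + L*b) + L)/3 = ((4*b + L*b) + L)/3 = (L + 4*b + L*b)/3 = L/3 + 4*b/3 + L*b/3)
K(n, O) = (11 + n)*(n/3 + 7*O/3 + O*n/3) (K(n, O) = (n + 11)*(O + (n/3 + 4*O/3 + n*O/3)) = (11 + n)*(O + (n/3 + 4*O/3 + O*n/3)) = (11 + n)*(n/3 + 7*O/3 + O*n/3))
14*K(I, -11) = 14*((⅓)*9² + (11/3)*9 + (77/3)*(-11) + 6*(-11)*9 + (⅓)*(-11)*9²) = 14*((⅓)*81 + 33 - 847/3 - 594 + (⅓)*(-11)*81) = 14*(27 + 33 - 847/3 - 594 - 297) = 14*(-3340/3) = -46760/3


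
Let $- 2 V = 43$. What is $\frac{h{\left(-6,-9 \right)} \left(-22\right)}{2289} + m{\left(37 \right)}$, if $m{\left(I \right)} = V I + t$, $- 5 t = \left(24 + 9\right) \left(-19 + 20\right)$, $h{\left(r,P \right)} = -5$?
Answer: $- \frac{18358969}{22890} \approx -802.05$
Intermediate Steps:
$t = - \frac{33}{5}$ ($t = - \frac{\left(24 + 9\right) \left(-19 + 20\right)}{5} = - \frac{33 \cdot 1}{5} = \left(- \frac{1}{5}\right) 33 = - \frac{33}{5} \approx -6.6$)
$V = - \frac{43}{2}$ ($V = \left(- \frac{1}{2}\right) 43 = - \frac{43}{2} \approx -21.5$)
$m{\left(I \right)} = - \frac{33}{5} - \frac{43 I}{2}$ ($m{\left(I \right)} = - \frac{43 I}{2} - \frac{33}{5} = - \frac{33}{5} - \frac{43 I}{2}$)
$\frac{h{\left(-6,-9 \right)} \left(-22\right)}{2289} + m{\left(37 \right)} = \frac{\left(-5\right) \left(-22\right)}{2289} - \frac{8021}{10} = 110 \cdot \frac{1}{2289} - \frac{8021}{10} = \frac{110}{2289} - \frac{8021}{10} = - \frac{18358969}{22890}$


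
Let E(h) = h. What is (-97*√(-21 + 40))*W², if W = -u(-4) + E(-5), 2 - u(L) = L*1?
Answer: -11737*√19 ≈ -51160.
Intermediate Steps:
u(L) = 2 - L
W = -11 (W = -(2 - 1*(-4)) - 5 = -(2 + 4) - 5 = -1*6 - 5 = -6 - 5 = -11)
(-97*√(-21 + 40))*W² = -97*√(-21 + 40)*(-11)² = -97*√19*121 = -11737*√19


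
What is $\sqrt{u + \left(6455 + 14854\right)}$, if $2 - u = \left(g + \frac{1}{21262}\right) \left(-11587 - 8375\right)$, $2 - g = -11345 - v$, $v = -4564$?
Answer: $\frac{4 \sqrt{956582592145418}}{10631} \approx 11637.0$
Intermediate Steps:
$g = 6783$ ($g = 2 - \left(-11345 - -4564\right) = 2 - \left(-11345 + 4564\right) = 2 - -6781 = 2 + 6781 = 6783$)
$u = \frac{1439461308469}{10631}$ ($u = 2 - \left(6783 + \frac{1}{21262}\right) \left(-11587 - 8375\right) = 2 - \left(6783 + \frac{1}{21262}\right) \left(-19962\right) = 2 - \frac{144220147}{21262} \left(-19962\right) = 2 - - \frac{1439461287207}{10631} = 2 + \frac{1439461287207}{10631} = \frac{1439461308469}{10631} \approx 1.354 \cdot 10^{8}$)
$\sqrt{u + \left(6455 + 14854\right)} = \sqrt{\frac{1439461308469}{10631} + \left(6455 + 14854\right)} = \sqrt{\frac{1439461308469}{10631} + 21309} = \sqrt{\frac{1439687844448}{10631}} = \frac{4 \sqrt{956582592145418}}{10631}$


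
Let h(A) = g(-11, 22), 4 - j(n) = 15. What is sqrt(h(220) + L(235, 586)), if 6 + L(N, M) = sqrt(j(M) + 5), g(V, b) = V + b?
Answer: sqrt(5 + I*sqrt(6)) ≈ 2.2987 + 0.53281*I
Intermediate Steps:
j(n) = -11 (j(n) = 4 - 1*15 = 4 - 15 = -11)
h(A) = 11 (h(A) = -11 + 22 = 11)
L(N, M) = -6 + I*sqrt(6) (L(N, M) = -6 + sqrt(-11 + 5) = -6 + sqrt(-6) = -6 + I*sqrt(6))
sqrt(h(220) + L(235, 586)) = sqrt(11 + (-6 + I*sqrt(6))) = sqrt(5 + I*sqrt(6))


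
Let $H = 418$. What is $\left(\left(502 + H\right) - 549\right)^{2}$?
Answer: $137641$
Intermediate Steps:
$\left(\left(502 + H\right) - 549\right)^{2} = \left(\left(502 + 418\right) - 549\right)^{2} = \left(920 + \left(-783 + 234\right)\right)^{2} = \left(920 - 549\right)^{2} = 371^{2} = 137641$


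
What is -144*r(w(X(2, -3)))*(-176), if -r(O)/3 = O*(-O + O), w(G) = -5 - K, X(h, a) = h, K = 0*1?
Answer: 0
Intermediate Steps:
K = 0
w(G) = -5 (w(G) = -5 - 1*0 = -5 + 0 = -5)
r(O) = 0 (r(O) = -3*O*(-O + O) = -3*O*0 = -3*0 = 0)
-144*r(w(X(2, -3)))*(-176) = -144*0*(-176) = 0*(-176) = 0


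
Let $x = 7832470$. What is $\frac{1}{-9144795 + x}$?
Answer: $- \frac{1}{1312325} \approx -7.6201 \cdot 10^{-7}$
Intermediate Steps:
$\frac{1}{-9144795 + x} = \frac{1}{-9144795 + 7832470} = \frac{1}{-1312325} = - \frac{1}{1312325}$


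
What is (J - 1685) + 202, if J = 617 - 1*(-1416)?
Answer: 550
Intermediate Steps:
J = 2033 (J = 617 + 1416 = 2033)
(J - 1685) + 202 = (2033 - 1685) + 202 = 348 + 202 = 550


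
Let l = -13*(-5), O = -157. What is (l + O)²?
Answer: 8464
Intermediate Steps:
l = 65
(l + O)² = (65 - 157)² = (-92)² = 8464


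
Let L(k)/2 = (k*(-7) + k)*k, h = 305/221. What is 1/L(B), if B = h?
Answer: -48841/1116300 ≈ -0.043753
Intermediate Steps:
h = 305/221 (h = 305*(1/221) = 305/221 ≈ 1.3801)
B = 305/221 ≈ 1.3801
L(k) = -12*k² (L(k) = 2*((k*(-7) + k)*k) = 2*((-7*k + k)*k) = 2*((-6*k)*k) = 2*(-6*k²) = -12*k²)
1/L(B) = 1/(-12*(305/221)²) = 1/(-12*93025/48841) = 1/(-1116300/48841) = -48841/1116300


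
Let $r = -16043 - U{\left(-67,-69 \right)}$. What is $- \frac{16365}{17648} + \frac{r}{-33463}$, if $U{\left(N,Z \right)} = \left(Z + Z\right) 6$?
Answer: $- \frac{279107675}{590555024} \approx -0.47262$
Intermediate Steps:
$U{\left(N,Z \right)} = 12 Z$ ($U{\left(N,Z \right)} = 2 Z 6 = 12 Z$)
$r = -15215$ ($r = -16043 - 12 \left(-69\right) = -16043 - -828 = -16043 + 828 = -15215$)
$- \frac{16365}{17648} + \frac{r}{-33463} = - \frac{16365}{17648} - \frac{15215}{-33463} = \left(-16365\right) \frac{1}{17648} - - \frac{15215}{33463} = - \frac{16365}{17648} + \frac{15215}{33463} = - \frac{279107675}{590555024}$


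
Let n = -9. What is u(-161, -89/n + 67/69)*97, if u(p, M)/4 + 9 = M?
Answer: 149380/207 ≈ 721.64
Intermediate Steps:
u(p, M) = -36 + 4*M
u(-161, -89/n + 67/69)*97 = (-36 + 4*(-89/(-9) + 67/69))*97 = (-36 + 4*(-89*(-⅑) + 67*(1/69)))*97 = (-36 + 4*(89/9 + 67/69))*97 = (-36 + 4*(2248/207))*97 = (-36 + 8992/207)*97 = (1540/207)*97 = 149380/207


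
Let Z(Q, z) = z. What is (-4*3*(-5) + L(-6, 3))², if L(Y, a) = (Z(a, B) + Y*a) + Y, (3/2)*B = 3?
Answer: 1444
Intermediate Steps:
B = 2 (B = (⅔)*3 = 2)
L(Y, a) = 2 + Y + Y*a (L(Y, a) = (2 + Y*a) + Y = 2 + Y + Y*a)
(-4*3*(-5) + L(-6, 3))² = (-4*3*(-5) + (2 - 6 - 6*3))² = (-12*(-5) + (2 - 6 - 18))² = (60 - 22)² = 38² = 1444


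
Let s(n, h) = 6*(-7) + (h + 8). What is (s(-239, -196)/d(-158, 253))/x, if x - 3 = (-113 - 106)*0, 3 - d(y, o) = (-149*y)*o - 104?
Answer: 230/17868057 ≈ 1.2872e-5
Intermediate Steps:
s(n, h) = -34 + h (s(n, h) = -42 + (8 + h) = -34 + h)
d(y, o) = 107 + 149*o*y (d(y, o) = 3 - ((-149*y)*o - 104) = 3 - (-149*o*y - 104) = 3 - (-104 - 149*o*y) = 3 + (104 + 149*o*y) = 107 + 149*o*y)
x = 3 (x = 3 + (-113 - 106)*0 = 3 - 219*0 = 3 + 0 = 3)
(s(-239, -196)/d(-158, 253))/x = ((-34 - 196)/(107 + 149*253*(-158)))/3 = -230/(107 - 5956126)*(⅓) = -230/(-5956019)*(⅓) = -230*(-1/5956019)*(⅓) = (230/5956019)*(⅓) = 230/17868057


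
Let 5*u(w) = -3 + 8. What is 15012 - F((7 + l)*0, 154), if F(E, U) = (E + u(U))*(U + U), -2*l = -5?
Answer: 14704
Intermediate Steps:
u(w) = 1 (u(w) = (-3 + 8)/5 = (⅕)*5 = 1)
l = 5/2 (l = -½*(-5) = 5/2 ≈ 2.5000)
F(E, U) = 2*U*(1 + E) (F(E, U) = (E + 1)*(U + U) = (1 + E)*(2*U) = 2*U*(1 + E))
15012 - F((7 + l)*0, 154) = 15012 - 2*154*(1 + (7 + 5/2)*0) = 15012 - 2*154*(1 + (19/2)*0) = 15012 - 2*154*(1 + 0) = 15012 - 2*154 = 15012 - 1*308 = 15012 - 308 = 14704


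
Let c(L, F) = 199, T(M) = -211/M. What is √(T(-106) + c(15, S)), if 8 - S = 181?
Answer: √2258330/106 ≈ 14.177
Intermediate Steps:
S = -173 (S = 8 - 1*181 = 8 - 181 = -173)
√(T(-106) + c(15, S)) = √(-211/(-106) + 199) = √(-211*(-1/106) + 199) = √(211/106 + 199) = √(21305/106) = √2258330/106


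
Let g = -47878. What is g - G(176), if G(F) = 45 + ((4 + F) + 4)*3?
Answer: -48475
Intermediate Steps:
G(F) = 69 + 3*F (G(F) = 45 + (8 + F)*3 = 45 + (24 + 3*F) = 69 + 3*F)
g - G(176) = -47878 - (69 + 3*176) = -47878 - (69 + 528) = -47878 - 1*597 = -47878 - 597 = -48475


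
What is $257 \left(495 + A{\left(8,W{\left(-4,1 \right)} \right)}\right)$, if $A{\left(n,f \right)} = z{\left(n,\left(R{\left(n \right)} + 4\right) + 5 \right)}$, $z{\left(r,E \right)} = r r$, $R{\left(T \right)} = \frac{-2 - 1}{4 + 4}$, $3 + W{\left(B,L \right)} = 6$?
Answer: $143663$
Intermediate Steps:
$W{\left(B,L \right)} = 3$ ($W{\left(B,L \right)} = -3 + 6 = 3$)
$R{\left(T \right)} = - \frac{3}{8}$
$z{\left(r,E \right)} = r^{2}$
$A{\left(n,f \right)} = n^{2}$
$257 \left(495 + A{\left(8,W{\left(-4,1 \right)} \right)}\right) = 257 \left(495 + 8^{2}\right) = 257 \left(495 + 64\right) = 257 \cdot 559 = 143663$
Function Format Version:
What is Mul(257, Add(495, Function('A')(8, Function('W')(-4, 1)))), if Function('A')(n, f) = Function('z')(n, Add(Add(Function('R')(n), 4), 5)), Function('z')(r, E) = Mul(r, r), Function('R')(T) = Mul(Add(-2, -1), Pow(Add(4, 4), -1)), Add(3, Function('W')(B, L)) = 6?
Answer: 143663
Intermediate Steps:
Function('W')(B, L) = 3 (Function('W')(B, L) = Add(-3, 6) = 3)
Function('R')(T) = Rational(-3, 8) (Function('R')(T) = Mul(-3, Pow(8, -1)) = Mul(-3, Rational(1, 8)) = Rational(-3, 8))
Function('z')(r, E) = Pow(r, 2)
Function('A')(n, f) = Pow(n, 2)
Mul(257, Add(495, Function('A')(8, Function('W')(-4, 1)))) = Mul(257, Add(495, Pow(8, 2))) = Mul(257, Add(495, 64)) = Mul(257, 559) = 143663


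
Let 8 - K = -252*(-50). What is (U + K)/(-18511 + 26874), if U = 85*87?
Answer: -5197/8363 ≈ -0.62143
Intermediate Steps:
U = 7395
K = -12592 (K = 8 - (-252)*(-50) = 8 - 1*12600 = 8 - 12600 = -12592)
(U + K)/(-18511 + 26874) = (7395 - 12592)/(-18511 + 26874) = -5197/8363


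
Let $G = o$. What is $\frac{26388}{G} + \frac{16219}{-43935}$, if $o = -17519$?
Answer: $- \frac{1443497441}{769697265} \approx -1.8754$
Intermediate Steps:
$G = -17519$
$\frac{26388}{G} + \frac{16219}{-43935} = \frac{26388}{-17519} + \frac{16219}{-43935} = 26388 \left(- \frac{1}{17519}\right) + 16219 \left(- \frac{1}{43935}\right) = - \frac{26388}{17519} - \frac{16219}{43935} = - \frac{1443497441}{769697265}$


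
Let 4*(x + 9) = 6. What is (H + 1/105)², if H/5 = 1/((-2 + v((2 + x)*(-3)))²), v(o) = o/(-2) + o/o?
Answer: 95433361/20662625025 ≈ 0.0046186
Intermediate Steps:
x = -15/2 (x = -9 + (¼)*6 = -9 + 3/2 = -15/2 ≈ -7.5000)
v(o) = 1 - o/2 (v(o) = o*(-½) + 1 = -o/2 + 1 = 1 - o/2)
H = 80/1369 (H = 5/((-2 + (1 - (2 - 15/2)*(-3)/2))²) = 5/((-2 + (1 - (-11)*(-3)/4))²) = 5/((-2 + (1 - ½*33/2))²) = 5/((-2 + (1 - 33/4))²) = 5/((-2 - 29/4)²) = 5/((-37/4)²) = 5/(1369/16) = 5*(16/1369) = 80/1369 ≈ 0.058437)
(H + 1/105)² = (80/1369 + 1/105)² = (9769/143745)² = 95433361/20662625025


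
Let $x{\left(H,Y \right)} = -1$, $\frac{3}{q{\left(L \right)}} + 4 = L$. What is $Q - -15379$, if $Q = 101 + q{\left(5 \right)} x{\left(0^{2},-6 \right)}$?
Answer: $15477$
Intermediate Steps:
$q{\left(L \right)} = \frac{3}{-4 + L}$
$Q = 98$ ($Q = 101 + \frac{3}{-4 + 5} \left(-1\right) = 101 + \frac{3}{1} \left(-1\right) = 101 + 3 \cdot 1 \left(-1\right) = 101 + 3 \left(-1\right) = 101 - 3 = 98$)
$Q - -15379 = 98 - -15379 = 98 + 15379 = 15477$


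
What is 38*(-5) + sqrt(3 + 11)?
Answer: -190 + sqrt(14) ≈ -186.26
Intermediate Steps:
38*(-5) + sqrt(3 + 11) = -190 + sqrt(14)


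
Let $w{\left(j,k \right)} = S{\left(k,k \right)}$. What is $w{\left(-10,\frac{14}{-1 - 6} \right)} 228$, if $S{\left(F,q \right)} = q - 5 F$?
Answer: $1824$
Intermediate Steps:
$w{\left(j,k \right)} = - 4 k$ ($w{\left(j,k \right)} = k - 5 k = - 4 k$)
$w{\left(-10,\frac{14}{-1 - 6} \right)} 228 = - 4 \frac{14}{-1 - 6} \cdot 228 = - 4 \frac{14}{-7} \cdot 228 = - 4 \cdot 14 \left(- \frac{1}{7}\right) 228 = \left(-4\right) \left(-2\right) 228 = 8 \cdot 228 = 1824$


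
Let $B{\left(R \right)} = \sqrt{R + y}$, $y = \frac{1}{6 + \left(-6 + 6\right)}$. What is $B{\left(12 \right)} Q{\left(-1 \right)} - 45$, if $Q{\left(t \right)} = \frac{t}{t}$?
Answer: $-45 + \frac{\sqrt{438}}{6} \approx -41.512$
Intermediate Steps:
$Q{\left(t \right)} = 1$
$y = \frac{1}{6}$ ($y = \frac{1}{6 + 0} = \frac{1}{6} \approx 0.16667$)
$B{\left(R \right)} = \sqrt{\frac{1}{6} + R}$ ($B{\left(R \right)} = \sqrt{R + \frac{1}{6}} = \sqrt{\frac{1}{6} + R}$)
$B{\left(12 \right)} Q{\left(-1 \right)} - 45 = \frac{\sqrt{6 + 36 \cdot 12}}{6} \cdot 1 - 45 = \frac{\sqrt{6 + 432}}{6} \cdot 1 - 45 = \frac{\sqrt{438}}{6} \cdot 1 - 45 = \frac{\sqrt{438}}{6} - 45 = -45 + \frac{\sqrt{438}}{6}$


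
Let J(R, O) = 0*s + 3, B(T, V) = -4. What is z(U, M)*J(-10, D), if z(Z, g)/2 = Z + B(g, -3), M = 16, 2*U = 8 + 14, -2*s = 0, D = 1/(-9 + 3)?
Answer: 42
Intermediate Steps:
D = -⅙ (D = 1/(-6) = -⅙ ≈ -0.16667)
s = 0 (s = -½*0 = 0)
U = 11 (U = (8 + 14)/2 = (½)*22 = 11)
z(Z, g) = -8 + 2*Z (z(Z, g) = 2*(Z - 4) = 2*(-4 + Z) = -8 + 2*Z)
J(R, O) = 3 (J(R, O) = 0*0 + 3 = 0 + 3 = 3)
z(U, M)*J(-10, D) = (-8 + 2*11)*3 = (-8 + 22)*3 = 14*3 = 42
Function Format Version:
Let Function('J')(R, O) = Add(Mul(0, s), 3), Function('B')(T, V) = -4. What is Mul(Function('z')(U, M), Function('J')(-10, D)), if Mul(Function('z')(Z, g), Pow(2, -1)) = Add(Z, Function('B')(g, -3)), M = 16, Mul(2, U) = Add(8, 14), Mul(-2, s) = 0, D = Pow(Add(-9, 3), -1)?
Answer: 42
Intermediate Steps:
D = Rational(-1, 6) (D = Pow(-6, -1) = Rational(-1, 6) ≈ -0.16667)
s = 0 (s = Mul(Rational(-1, 2), 0) = 0)
U = 11 (U = Mul(Rational(1, 2), Add(8, 14)) = Mul(Rational(1, 2), 22) = 11)
Function('z')(Z, g) = Add(-8, Mul(2, Z)) (Function('z')(Z, g) = Mul(2, Add(Z, -4)) = Mul(2, Add(-4, Z)) = Add(-8, Mul(2, Z)))
Function('J')(R, O) = 3 (Function('J')(R, O) = Add(Mul(0, 0), 3) = Add(0, 3) = 3)
Mul(Function('z')(U, M), Function('J')(-10, D)) = Mul(Add(-8, Mul(2, 11)), 3) = Mul(Add(-8, 22), 3) = Mul(14, 3) = 42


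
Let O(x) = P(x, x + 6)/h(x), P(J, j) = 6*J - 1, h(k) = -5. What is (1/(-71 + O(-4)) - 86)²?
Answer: 32228329/4356 ≈ 7398.6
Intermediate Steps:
P(J, j) = -1 + 6*J
O(x) = ⅕ - 6*x/5 (O(x) = (-1 + 6*x)/(-5) = (-1 + 6*x)*(-⅕) = ⅕ - 6*x/5)
(1/(-71 + O(-4)) - 86)² = (1/(-71 + (⅕ - 6/5*(-4))) - 86)² = (1/(-71 + (⅕ + 24/5)) - 86)² = (1/(-71 + 5) - 86)² = (1/(-66) - 86)² = (-1/66 - 86)² = (-5677/66)² = 32228329/4356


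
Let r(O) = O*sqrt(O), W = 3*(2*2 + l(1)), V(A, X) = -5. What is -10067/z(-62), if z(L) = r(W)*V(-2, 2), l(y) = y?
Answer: 10067*sqrt(15)/1125 ≈ 34.657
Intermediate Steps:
W = 15 (W = 3*(2*2 + 1) = 3*(4 + 1) = 3*5 = 15)
r(O) = O**(3/2)
z(L) = -75*sqrt(15) (z(L) = 15**(3/2)*(-5) = (15*sqrt(15))*(-5) = -75*sqrt(15))
-10067/z(-62) = -10067*(-sqrt(15)/1125) = -(-10067)*sqrt(15)/1125 = 10067*sqrt(15)/1125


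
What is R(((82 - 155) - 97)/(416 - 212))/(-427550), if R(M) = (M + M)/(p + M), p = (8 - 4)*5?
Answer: 1/4916825 ≈ 2.0338e-7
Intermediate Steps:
p = 20 (p = 4*5 = 20)
R(M) = 2*M/(20 + M) (R(M) = (M + M)/(20 + M) = (2*M)/(20 + M) = 2*M/(20 + M))
R(((82 - 155) - 97)/(416 - 212))/(-427550) = (2*(((82 - 155) - 97)/(416 - 212))/(20 + ((82 - 155) - 97)/(416 - 212)))/(-427550) = (2*((-73 - 97)/204)/(20 + (-73 - 97)/204))*(-1/427550) = (2*(-170*1/204)/(20 - 170*1/204))*(-1/427550) = (2*(-⅚)/(20 - ⅚))*(-1/427550) = (2*(-⅚)/(115/6))*(-1/427550) = (2*(-⅚)*(6/115))*(-1/427550) = -2/23*(-1/427550) = 1/4916825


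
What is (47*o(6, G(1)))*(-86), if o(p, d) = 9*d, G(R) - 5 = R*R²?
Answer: -218268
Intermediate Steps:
G(R) = 5 + R³ (G(R) = 5 + R*R² = 5 + R³)
(47*o(6, G(1)))*(-86) = (47*(9*(5 + 1³)))*(-86) = (47*(9*(5 + 1)))*(-86) = (47*(9*6))*(-86) = (47*54)*(-86) = 2538*(-86) = -218268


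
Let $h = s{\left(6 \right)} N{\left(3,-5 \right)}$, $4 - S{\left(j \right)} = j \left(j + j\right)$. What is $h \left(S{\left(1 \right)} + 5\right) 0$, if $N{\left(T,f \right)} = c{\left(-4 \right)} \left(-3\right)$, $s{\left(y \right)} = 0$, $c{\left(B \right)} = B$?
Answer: $0$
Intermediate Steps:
$N{\left(T,f \right)} = 12$ ($N{\left(T,f \right)} = \left(-4\right) \left(-3\right) = 12$)
$S{\left(j \right)} = 4 - 2 j^{2}$ ($S{\left(j \right)} = 4 - j \left(j + j\right) = 4 - j 2 j = 4 - 2 j^{2}$)
$h = 0$ ($h = 0 \cdot 12 = 0$)
$h \left(S{\left(1 \right)} + 5\right) 0 = 0 \left(\left(4 - 2 \cdot 1^{2}\right) + 5\right) 0 = 0 \left(\left(4 - 2\right) + 5\right) 0 = 0 \left(2 + 5\right) 0 = 0 \cdot 7 \cdot 0 = 0 \cdot 0 = 0$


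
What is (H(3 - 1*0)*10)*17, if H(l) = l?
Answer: 510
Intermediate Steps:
(H(3 - 1*0)*10)*17 = ((3 - 1*0)*10)*17 = ((3 + 0)*10)*17 = (3*10)*17 = 30*17 = 510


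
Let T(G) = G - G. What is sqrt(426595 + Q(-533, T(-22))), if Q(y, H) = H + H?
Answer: sqrt(426595) ≈ 653.14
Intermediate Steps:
T(G) = 0
Q(y, H) = 2*H
sqrt(426595 + Q(-533, T(-22))) = sqrt(426595 + 2*0) = sqrt(426595 + 0) = sqrt(426595)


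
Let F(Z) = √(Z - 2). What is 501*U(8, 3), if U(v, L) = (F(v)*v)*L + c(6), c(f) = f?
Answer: 3006 + 12024*√6 ≈ 32459.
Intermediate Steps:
F(Z) = √(-2 + Z)
U(v, L) = 6 + L*v*√(-2 + v) (U(v, L) = (√(-2 + v)*v)*L + 6 = (v*√(-2 + v))*L + 6 = L*v*√(-2 + v) + 6 = 6 + L*v*√(-2 + v))
501*U(8, 3) = 501*(6 + 3*8*√(-2 + 8)) = 501*(6 + 3*8*√6) = 501*(6 + 24*√6) = 3006 + 12024*√6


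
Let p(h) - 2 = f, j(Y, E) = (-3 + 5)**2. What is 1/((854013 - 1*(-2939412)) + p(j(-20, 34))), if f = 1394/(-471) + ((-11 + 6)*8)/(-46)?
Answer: 10833/41094172049 ≈ 2.6361e-7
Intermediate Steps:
j(Y, E) = 4 (j(Y, E) = 2**2 = 4)
f = -22642/10833 (f = 1394*(-1/471) - 5*8*(-1/46) = -1394/471 - 40*(-1/46) = -1394/471 + 20/23 = -22642/10833 ≈ -2.0901)
p(h) = -976/10833 (p(h) = 2 - 22642/10833 = -976/10833)
1/((854013 - 1*(-2939412)) + p(j(-20, 34))) = 1/((854013 - 1*(-2939412)) - 976/10833) = 1/((854013 + 2939412) - 976/10833) = 1/(3793425 - 976/10833) = 1/(41094172049/10833) = 10833/41094172049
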